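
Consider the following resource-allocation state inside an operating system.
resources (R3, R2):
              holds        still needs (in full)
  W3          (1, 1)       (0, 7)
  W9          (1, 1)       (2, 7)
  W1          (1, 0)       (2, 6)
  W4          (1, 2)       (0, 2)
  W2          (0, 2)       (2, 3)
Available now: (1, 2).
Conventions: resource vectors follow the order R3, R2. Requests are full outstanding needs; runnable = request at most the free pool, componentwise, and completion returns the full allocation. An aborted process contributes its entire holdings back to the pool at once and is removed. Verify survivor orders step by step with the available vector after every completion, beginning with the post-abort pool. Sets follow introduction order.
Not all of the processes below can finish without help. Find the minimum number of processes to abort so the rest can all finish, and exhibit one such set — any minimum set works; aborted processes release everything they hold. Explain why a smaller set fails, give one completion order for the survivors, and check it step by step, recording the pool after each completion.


The answer: abort W9.
Key observation: W3 had no path to completion before; after the abort of W9 ((1, 1) returned), step 3 is where it fits.
Minimality: the empty abort set fails — the state is deadlocked as it stands.
One survivor order: W4, W2, W3, W1. Step-by-step check (post-abort pool first):
  pool = (2, 3)
  W4: need (0, 2) fits (2, 3); releases (1, 2), pool now (3, 5)
  W2: need (2, 3) fits (3, 5); releases (0, 2), pool now (3, 7)
  W3: need (0, 7) fits (3, 7); releases (1, 1), pool now (4, 8)
  W1: need (2, 6) fits (4, 8); releases (1, 0), pool now (5, 8)


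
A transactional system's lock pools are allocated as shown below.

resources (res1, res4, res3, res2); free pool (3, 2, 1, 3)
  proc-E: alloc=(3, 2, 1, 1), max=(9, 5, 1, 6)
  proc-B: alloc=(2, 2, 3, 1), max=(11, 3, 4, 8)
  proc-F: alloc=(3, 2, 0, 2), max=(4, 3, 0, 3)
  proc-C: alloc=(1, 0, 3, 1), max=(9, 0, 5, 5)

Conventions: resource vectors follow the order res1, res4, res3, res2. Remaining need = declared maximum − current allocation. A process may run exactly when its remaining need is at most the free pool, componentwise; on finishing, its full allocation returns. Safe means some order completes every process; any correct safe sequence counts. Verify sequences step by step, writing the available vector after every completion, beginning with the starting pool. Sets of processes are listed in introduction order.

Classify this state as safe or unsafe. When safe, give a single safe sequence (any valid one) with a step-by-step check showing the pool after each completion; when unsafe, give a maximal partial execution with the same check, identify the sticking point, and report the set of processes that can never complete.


SAFE. One safe sequence: proc-F, proc-E, proc-C, proc-B.
Key observation: at proc-E the run first touches a limit — (6, 3, 0, 5) against (6, 4, 1, 5), exact on a resource it actually requests.
Check, step by step:
  pool = (3, 2, 1, 3)
  proc-F: need (1, 1, 0, 1) fits (3, 2, 1, 3); releases (3, 2, 0, 2), pool now (6, 4, 1, 5)
  proc-E: need (6, 3, 0, 5) fits (6, 4, 1, 5); releases (3, 2, 1, 1), pool now (9, 6, 2, 6)
  proc-C: need (8, 0, 2, 4) fits (9, 6, 2, 6); releases (1, 0, 3, 1), pool now (10, 6, 5, 7)
  proc-B: need (9, 1, 1, 7) fits (10, 6, 5, 7); releases (2, 2, 3, 1), pool now (12, 8, 8, 8)


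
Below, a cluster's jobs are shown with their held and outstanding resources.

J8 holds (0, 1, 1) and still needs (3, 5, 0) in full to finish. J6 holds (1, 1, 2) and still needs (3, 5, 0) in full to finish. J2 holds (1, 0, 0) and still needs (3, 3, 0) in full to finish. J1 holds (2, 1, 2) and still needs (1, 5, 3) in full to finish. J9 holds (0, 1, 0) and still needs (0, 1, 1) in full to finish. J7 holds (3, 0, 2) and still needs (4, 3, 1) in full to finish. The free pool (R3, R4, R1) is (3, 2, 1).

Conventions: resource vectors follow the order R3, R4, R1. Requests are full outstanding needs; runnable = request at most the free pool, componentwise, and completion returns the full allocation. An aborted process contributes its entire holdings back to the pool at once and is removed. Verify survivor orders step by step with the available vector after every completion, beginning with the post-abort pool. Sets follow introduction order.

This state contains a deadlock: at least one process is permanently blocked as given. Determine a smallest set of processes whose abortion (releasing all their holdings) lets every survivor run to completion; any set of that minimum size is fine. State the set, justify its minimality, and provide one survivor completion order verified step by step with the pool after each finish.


Abort J8 and J1.
Key observation: no ordering could ever have run J6 before the abort of J8 and J1; with (2, 2, 3) back in the pool it fits at step 3.
No one abort is enough; case by case: J8 alone leaves J6 blocked (short on R4); J6 alone leaves J8 blocked (short on R4); J2 alone leaves J8 blocked (short on R4); J1 alone leaves J8 blocked (short on R4); J9 alone leaves J8 blocked (short on R4); J7 alone leaves J8 blocked (short on R4).
One survivor order: J9, J7, J6, J2. Verifying each step (post-abort pool first):
  pool = (5, 4, 4)
  run J9 (needs (0, 1, 1), free (5, 4, 4)); after release of (0, 1, 0) the pool is (5, 5, 4)
  run J7 (needs (4, 3, 1), free (5, 5, 4)); after release of (3, 0, 2) the pool is (8, 5, 6)
  run J6 (needs (3, 5, 0), free (8, 5, 6)); after release of (1, 1, 2) the pool is (9, 6, 8)
  run J2 (needs (3, 3, 0), free (9, 6, 8)); after release of (1, 0, 0) the pool is (10, 6, 8)


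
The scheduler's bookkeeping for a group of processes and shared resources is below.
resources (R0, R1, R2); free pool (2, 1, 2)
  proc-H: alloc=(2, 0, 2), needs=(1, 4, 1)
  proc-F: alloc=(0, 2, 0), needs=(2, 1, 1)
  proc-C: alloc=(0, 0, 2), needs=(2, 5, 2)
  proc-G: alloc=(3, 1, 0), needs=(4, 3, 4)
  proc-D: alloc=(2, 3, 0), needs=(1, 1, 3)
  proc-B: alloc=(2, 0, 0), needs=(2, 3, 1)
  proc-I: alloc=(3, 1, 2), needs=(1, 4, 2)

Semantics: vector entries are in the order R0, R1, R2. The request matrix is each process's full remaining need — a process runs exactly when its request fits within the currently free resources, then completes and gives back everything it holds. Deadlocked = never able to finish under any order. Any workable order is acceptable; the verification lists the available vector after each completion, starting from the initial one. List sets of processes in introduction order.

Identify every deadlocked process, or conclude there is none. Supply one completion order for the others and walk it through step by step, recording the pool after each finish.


Deadlocked: proc-H, proc-C, proc-G, proc-D and proc-I.
Key observation: after proc-F, proc-B the pool peaks at (4, 3, 2), and each blocked process is short somewhere: proc-H on R1; proc-C on R1; proc-G on R2; proc-D on R2; proc-I on R1.
A valid finishing order for the others: proc-F, proc-B. Walking it through:
  pool = (2, 1, 2)
  proc-F needs (2, 1, 1) <= (2, 1, 2) -> finishes; pool += (0, 2, 0) = (2, 3, 2)
  proc-B needs (2, 3, 1) <= (2, 3, 2) -> finishes; pool += (2, 0, 0) = (4, 3, 2)
None of the blocked processes ever fits:
  proc-H cannot run: need (1, 4, 1) vs free (4, 3, 2) (insufficient R1)
  proc-C cannot run: need (2, 5, 2) vs free (4, 3, 2) (insufficient R1)
  proc-G cannot run: need (4, 3, 4) vs free (4, 3, 2) (insufficient R2)
  proc-D cannot run: need (1, 1, 3) vs free (4, 3, 2) (insufficient R2)
  proc-I cannot run: need (1, 4, 2) vs free (4, 3, 2) (insufficient R1)


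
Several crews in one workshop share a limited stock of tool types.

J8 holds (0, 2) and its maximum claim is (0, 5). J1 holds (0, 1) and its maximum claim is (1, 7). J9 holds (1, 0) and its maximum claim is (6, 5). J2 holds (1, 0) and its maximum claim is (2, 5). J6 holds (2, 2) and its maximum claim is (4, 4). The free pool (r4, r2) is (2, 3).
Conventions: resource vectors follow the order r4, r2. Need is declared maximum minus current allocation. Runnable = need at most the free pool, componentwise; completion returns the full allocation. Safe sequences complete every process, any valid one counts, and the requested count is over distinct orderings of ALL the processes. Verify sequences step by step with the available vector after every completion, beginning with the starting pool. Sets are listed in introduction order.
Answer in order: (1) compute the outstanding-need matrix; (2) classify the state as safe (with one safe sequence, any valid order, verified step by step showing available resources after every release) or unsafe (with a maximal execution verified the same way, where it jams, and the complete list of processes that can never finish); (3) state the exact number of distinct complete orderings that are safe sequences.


(1) Need matrix, components ordered r4, r2:
  J8: (0, 3)
  J1: (1, 6)
  J9: (5, 5)
  J2: (1, 5)
  J6: (2, 2)
(2) SAFE. One safe sequence: J6, J2, J8, J1, J9.
Key observation: the order's first zero-slack moment is J6 ((2, 2) needed, (2, 3) free — a requested resource with nothing to spare).
Walking it through:
  pool = (2, 3)
  run J6 (needs (2, 2), free (2, 3)); after release of (2, 2) the pool is (4, 5)
  run J2 (needs (1, 5), free (4, 5)); after release of (1, 0) the pool is (5, 5)
  run J8 (needs (0, 3), free (5, 5)); after release of (0, 2) the pool is (5, 7)
  run J1 (needs (1, 6), free (5, 7)); after release of (0, 1) the pool is (5, 8)
  run J9 (needs (5, 5), free (5, 8)); after release of (1, 0) the pool is (6, 8)
(3) Exactly 11 of the possible complete orderings are safe sequences.


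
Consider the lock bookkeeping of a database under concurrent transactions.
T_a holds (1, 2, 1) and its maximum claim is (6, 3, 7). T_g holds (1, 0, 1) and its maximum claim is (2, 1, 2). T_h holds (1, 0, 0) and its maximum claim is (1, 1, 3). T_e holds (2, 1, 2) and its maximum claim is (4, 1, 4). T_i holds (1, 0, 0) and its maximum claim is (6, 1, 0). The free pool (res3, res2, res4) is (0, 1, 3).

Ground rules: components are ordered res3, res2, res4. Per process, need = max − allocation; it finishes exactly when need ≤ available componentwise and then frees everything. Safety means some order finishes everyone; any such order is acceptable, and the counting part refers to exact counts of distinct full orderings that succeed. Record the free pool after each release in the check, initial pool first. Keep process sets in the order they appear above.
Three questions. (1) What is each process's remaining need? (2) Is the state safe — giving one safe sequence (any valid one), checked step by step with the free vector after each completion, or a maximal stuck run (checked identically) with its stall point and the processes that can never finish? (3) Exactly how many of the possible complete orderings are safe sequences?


(1) Remaining need (order res3, res2, res4):
  T_a: (5, 1, 6)
  T_g: (1, 1, 1)
  T_h: (0, 1, 3)
  T_e: (2, 0, 2)
  T_i: (5, 1, 0)
(2) The state is UNSAFE.
Key observation: T_h, T_g, T_e can finish, but then (4, 2, 6) is all there is, and the blocked group's res3 demands exceed it.
A maximal execution: T_h, T_g, T_e — then nothing else fits. Walking it through:
  pool = (0, 1, 3)
  T_h: need (0, 1, 3) fits (0, 1, 3); releases (1, 0, 0), pool now (1, 1, 3)
  T_g: need (1, 1, 1) fits (1, 1, 3); releases (1, 0, 1), pool now (2, 1, 4)
  T_e: need (2, 0, 2) fits (2, 1, 4); releases (2, 1, 2), pool now (4, 2, 6)
  T_a still needs (5, 1, 6) but only (4, 2, 6) is free — short on res3
  T_i still needs (5, 1, 0) but only (4, 2, 6) is free — short on res3
Processes that can never finish: T_a and T_i.
(3) The exact count: 0 of the possible complete orderings are safe sequences.


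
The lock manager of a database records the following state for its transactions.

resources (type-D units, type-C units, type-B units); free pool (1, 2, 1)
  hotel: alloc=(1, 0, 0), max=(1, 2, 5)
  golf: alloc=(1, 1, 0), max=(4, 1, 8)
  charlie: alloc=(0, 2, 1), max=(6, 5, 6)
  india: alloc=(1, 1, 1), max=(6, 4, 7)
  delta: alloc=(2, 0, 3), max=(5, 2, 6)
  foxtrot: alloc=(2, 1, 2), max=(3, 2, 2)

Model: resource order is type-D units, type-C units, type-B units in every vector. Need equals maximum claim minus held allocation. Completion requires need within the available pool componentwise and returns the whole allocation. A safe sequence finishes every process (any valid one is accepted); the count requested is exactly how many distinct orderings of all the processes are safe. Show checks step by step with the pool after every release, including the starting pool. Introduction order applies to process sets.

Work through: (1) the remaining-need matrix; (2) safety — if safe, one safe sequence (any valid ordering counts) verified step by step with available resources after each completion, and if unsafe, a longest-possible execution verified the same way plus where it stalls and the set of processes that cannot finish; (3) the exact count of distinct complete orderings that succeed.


(1) Need matrix, components ordered type-D units, type-C units, type-B units:
  hotel: (0, 2, 5)
  golf: (3, 0, 8)
  charlie: (6, 3, 5)
  india: (5, 3, 6)
  delta: (3, 2, 3)
  foxtrot: (1, 1, 0)
(2) SAFE — a valid safe sequence is foxtrot, delta, india, hotel, charlie, golf.
Key observation: at foxtrot the run first touches a limit — (1, 1, 0) against (1, 2, 1), exact on a resource it actually requests.
Walking it through:
  pool = (1, 2, 1)
  run foxtrot (needs (1, 1, 0), free (1, 2, 1)); after release of (2, 1, 2) the pool is (3, 3, 3)
  run delta (needs (3, 2, 3), free (3, 3, 3)); after release of (2, 0, 3) the pool is (5, 3, 6)
  run india (needs (5, 3, 6), free (5, 3, 6)); after release of (1, 1, 1) the pool is (6, 4, 7)
  run hotel (needs (0, 2, 5), free (6, 4, 7)); after release of (1, 0, 0) the pool is (7, 4, 7)
  run charlie (needs (6, 3, 5), free (7, 4, 7)); after release of (0, 2, 1) the pool is (7, 6, 8)
  run golf (needs (3, 0, 8), free (7, 6, 8)); after release of (1, 1, 0) the pool is (8, 7, 8)
(3) The exact count: 5 of the possible complete orderings are safe sequences.


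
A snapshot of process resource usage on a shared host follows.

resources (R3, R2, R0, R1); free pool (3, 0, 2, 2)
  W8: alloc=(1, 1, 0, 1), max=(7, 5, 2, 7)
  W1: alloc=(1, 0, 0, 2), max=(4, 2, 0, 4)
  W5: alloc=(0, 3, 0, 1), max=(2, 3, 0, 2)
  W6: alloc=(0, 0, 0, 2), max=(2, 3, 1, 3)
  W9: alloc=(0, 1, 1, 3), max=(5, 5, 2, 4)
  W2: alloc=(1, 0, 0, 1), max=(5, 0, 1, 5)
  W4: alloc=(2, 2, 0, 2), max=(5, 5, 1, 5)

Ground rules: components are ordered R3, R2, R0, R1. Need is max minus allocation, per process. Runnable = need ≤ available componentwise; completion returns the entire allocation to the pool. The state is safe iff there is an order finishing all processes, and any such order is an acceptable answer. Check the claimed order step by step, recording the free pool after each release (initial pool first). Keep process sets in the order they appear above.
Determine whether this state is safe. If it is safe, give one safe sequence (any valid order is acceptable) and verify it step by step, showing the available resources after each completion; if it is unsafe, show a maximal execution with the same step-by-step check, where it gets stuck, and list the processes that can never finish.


SAFE, for example via the order W5, W4, W9, W6, W2, W8, W1.
Key observation: reading the order forward, W4 is the first process whose need (3, 3, 1, 3) meets the free pool (3, 3, 2, 3) exactly on a resource it requests.
Check, step by step:
  pool = (3, 0, 2, 2)
  W5 needs (2, 0, 0, 1) <= (3, 0, 2, 2) -> finishes; pool += (0, 3, 0, 1) = (3, 3, 2, 3)
  W4 needs (3, 3, 1, 3) <= (3, 3, 2, 3) -> finishes; pool += (2, 2, 0, 2) = (5, 5, 2, 5)
  W9 needs (5, 4, 1, 1) <= (5, 5, 2, 5) -> finishes; pool += (0, 1, 1, 3) = (5, 6, 3, 8)
  W6 needs (2, 3, 1, 1) <= (5, 6, 3, 8) -> finishes; pool += (0, 0, 0, 2) = (5, 6, 3, 10)
  W2 needs (4, 0, 1, 4) <= (5, 6, 3, 10) -> finishes; pool += (1, 0, 0, 1) = (6, 6, 3, 11)
  W8 needs (6, 4, 2, 6) <= (6, 6, 3, 11) -> finishes; pool += (1, 1, 0, 1) = (7, 7, 3, 12)
  W1 needs (3, 2, 0, 2) <= (7, 7, 3, 12) -> finishes; pool += (1, 0, 0, 2) = (8, 7, 3, 14)


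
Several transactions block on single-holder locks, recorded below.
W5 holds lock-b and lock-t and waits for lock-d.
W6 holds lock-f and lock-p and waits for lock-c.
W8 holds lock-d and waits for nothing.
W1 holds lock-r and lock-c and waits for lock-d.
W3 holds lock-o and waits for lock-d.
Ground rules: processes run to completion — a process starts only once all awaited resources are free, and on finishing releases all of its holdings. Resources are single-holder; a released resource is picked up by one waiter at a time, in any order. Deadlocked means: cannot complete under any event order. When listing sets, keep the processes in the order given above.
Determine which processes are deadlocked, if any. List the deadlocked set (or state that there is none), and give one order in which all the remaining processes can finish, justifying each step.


No process is deadlocked.
Key observation: every chain of waits terminates; starting from the processes that wait on nothing, all the rest unlock in turn.
One completion order for the rest: W8, W1, W5, W3, W6.
Verifying each step:
  W8 waits on nothing -> runs at once and releases lock-d
  W1 waits on lock-d — all released -> runs and releases lock-r and lock-c
  W5 waits on lock-d — all released -> runs and releases lock-b and lock-t
  W3 waits on lock-d — all released -> runs and releases lock-o
  W6 waits on lock-c — all released -> runs and releases lock-f and lock-p


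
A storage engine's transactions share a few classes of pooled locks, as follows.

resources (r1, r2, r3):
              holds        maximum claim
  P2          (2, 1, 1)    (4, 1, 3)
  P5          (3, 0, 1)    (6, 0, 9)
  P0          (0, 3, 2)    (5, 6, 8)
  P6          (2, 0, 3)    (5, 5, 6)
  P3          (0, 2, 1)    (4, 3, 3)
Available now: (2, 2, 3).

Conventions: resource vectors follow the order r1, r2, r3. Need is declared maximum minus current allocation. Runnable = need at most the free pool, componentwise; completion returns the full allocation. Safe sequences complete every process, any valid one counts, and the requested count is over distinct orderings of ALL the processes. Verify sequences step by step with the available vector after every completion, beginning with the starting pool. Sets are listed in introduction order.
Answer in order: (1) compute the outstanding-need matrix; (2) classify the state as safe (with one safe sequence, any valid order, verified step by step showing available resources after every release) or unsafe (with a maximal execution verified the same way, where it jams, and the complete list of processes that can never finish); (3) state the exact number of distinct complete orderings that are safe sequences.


(1) Remaining need (order r1, r2, r3):
  P2: (2, 0, 2)
  P5: (3, 0, 8)
  P0: (5, 3, 6)
  P6: (3, 5, 3)
  P3: (4, 1, 2)
(2) SAFE — a valid safe sequence is P2, P3, P6, P5, P0.
Key observation: P2 marks the first exact bind of the order: its need (2, 0, 2) fits the free (2, 2, 3) with zero slack on a requested resource.
Walking it through:
  pool = (2, 2, 3)
  run P2 (needs (2, 0, 2), free (2, 2, 3)); after release of (2, 1, 1) the pool is (4, 3, 4)
  run P3 (needs (4, 1, 2), free (4, 3, 4)); after release of (0, 2, 1) the pool is (4, 5, 5)
  run P6 (needs (3, 5, 3), free (4, 5, 5)); after release of (2, 0, 3) the pool is (6, 5, 8)
  run P5 (needs (3, 0, 8), free (6, 5, 8)); after release of (3, 0, 1) the pool is (9, 5, 9)
  run P0 (needs (5, 3, 6), free (9, 5, 9)); after release of (0, 3, 2) the pool is (9, 8, 11)
(3) Exactly 2 of the possible complete orderings are safe sequences.


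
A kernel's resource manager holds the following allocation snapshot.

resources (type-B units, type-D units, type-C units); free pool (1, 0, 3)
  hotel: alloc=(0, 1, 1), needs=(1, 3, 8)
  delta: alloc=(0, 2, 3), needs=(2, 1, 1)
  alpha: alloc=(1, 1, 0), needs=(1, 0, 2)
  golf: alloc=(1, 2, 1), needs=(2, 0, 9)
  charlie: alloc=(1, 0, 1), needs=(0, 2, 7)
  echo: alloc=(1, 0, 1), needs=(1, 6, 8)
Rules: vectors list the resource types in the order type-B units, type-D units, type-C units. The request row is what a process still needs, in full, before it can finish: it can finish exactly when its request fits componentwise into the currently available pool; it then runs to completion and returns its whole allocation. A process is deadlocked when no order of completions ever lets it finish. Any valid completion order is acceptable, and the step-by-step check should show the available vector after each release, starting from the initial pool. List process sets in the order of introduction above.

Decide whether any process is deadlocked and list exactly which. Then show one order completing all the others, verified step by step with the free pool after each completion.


Deadlocked: hotel, golf, charlie and echo.
Key observation: once alpha, delta finish, the pool peaks at (2, 3, 6) — and every remaining process still needs more type-C units than that.
The rest can finish in the order alpha, delta. Step-by-step check:
  pool = (1, 0, 3)
  alpha needs (1, 0, 2) <= (1, 0, 3) -> finishes; pool += (1, 1, 0) = (2, 1, 3)
  delta needs (2, 1, 1) <= (2, 1, 3) -> finishes; pool += (0, 2, 3) = (2, 3, 6)
The stuck group stays short no matter what:
  hotel still needs (1, 3, 8) but only (2, 3, 6) is free — short on type-C units
  golf still needs (2, 0, 9) but only (2, 3, 6) is free — short on type-C units
  charlie still needs (0, 2, 7) but only (2, 3, 6) is free — short on type-C units
  echo still needs (1, 6, 8) but only (2, 3, 6) is free — short on type-D units and type-C units


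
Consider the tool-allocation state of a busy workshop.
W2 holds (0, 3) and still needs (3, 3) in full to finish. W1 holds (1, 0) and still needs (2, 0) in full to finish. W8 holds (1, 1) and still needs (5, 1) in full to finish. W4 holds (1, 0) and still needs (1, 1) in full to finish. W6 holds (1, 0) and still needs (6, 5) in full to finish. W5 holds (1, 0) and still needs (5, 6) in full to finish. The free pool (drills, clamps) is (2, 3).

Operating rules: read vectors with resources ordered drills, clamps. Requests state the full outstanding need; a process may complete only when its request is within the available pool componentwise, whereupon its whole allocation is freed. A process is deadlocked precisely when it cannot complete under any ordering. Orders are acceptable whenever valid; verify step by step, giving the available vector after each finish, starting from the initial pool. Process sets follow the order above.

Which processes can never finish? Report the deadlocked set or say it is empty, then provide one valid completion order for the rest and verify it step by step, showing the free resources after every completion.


Deadlocked set: W8, W6 and W5.
Key observation: even finishing W1, W2, W4 leaves just (4, 6) free — too little drills for any of the remaining processes.
A valid finishing order for the others: W1, W2, W4. Step-by-step check:
  pool = (2, 3)
  W1: need (2, 0) fits (2, 3); releases (1, 0), pool now (3, 3)
  W2: need (3, 3) fits (3, 3); releases (0, 3), pool now (3, 6)
  W4: need (1, 1) fits (3, 6); releases (1, 0), pool now (4, 6)
None of the blocked processes ever fits:
  W8 still needs (5, 1) but only (4, 6) is free — short on drills
  W6 still needs (6, 5) but only (4, 6) is free — short on drills
  W5 still needs (5, 6) but only (4, 6) is free — short on drills


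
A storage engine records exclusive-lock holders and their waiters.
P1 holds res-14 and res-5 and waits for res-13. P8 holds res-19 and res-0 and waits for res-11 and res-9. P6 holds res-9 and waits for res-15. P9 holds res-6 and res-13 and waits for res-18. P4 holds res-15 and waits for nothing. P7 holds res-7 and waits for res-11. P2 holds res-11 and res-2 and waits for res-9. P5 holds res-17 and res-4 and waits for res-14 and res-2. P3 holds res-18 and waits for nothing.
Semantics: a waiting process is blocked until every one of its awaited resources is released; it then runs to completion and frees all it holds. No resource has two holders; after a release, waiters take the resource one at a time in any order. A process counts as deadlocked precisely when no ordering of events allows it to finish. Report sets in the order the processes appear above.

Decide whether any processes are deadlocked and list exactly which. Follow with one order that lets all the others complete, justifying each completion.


No process is deadlocked.
Key observation: although several processes wait, no cycle exists — each chain bottoms out at a free runner.
A valid finishing order for the others: P3, P4, P9, P6, P2, P1, P7, P5, P8.
Walking it through:
  P3 waits on nothing -> runs at once and releases res-18
  P4 waits on nothing -> runs at once and releases res-15
  P9 waits on res-18 — all released -> runs and releases res-6 and res-13
  P6 waits on res-15 — all released -> runs and releases res-9
  P2 waits on res-9 — all released -> runs and releases res-11 and res-2
  P1 waits on res-13 — all released -> runs and releases res-14 and res-5
  P7 waits on res-11 — all released -> runs and releases res-7
  P5 waits on res-14 and res-2 — all released -> runs and releases res-17 and res-4
  P8 waits on res-11 and res-9 — all released -> runs and releases res-19 and res-0


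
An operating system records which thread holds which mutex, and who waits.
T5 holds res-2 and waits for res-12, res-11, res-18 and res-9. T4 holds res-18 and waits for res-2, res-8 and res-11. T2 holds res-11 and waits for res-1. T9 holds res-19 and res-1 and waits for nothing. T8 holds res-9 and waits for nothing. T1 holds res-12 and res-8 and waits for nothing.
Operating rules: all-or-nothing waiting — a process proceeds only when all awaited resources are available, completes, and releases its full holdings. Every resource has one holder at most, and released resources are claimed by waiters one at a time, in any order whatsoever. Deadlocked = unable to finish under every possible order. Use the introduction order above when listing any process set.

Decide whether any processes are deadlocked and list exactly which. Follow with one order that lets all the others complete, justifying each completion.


Deadlocked: T5 and T4.
Key observation: T5 -> T4 -> T5 is a circular wait — nothing in it can go first; no other process is dragged down with it.
One completion order for the rest: T1, T8, T9, T2.
Check, step by step:
  T1: no waits; runs immediately, freeing res-12 and res-8
  T8: no waits; runs immediately, freeing res-9
  T9: no waits; runs immediately, freeing res-19 and res-1
  run T2 (all its waits — res-1 — are resolved); releases res-11


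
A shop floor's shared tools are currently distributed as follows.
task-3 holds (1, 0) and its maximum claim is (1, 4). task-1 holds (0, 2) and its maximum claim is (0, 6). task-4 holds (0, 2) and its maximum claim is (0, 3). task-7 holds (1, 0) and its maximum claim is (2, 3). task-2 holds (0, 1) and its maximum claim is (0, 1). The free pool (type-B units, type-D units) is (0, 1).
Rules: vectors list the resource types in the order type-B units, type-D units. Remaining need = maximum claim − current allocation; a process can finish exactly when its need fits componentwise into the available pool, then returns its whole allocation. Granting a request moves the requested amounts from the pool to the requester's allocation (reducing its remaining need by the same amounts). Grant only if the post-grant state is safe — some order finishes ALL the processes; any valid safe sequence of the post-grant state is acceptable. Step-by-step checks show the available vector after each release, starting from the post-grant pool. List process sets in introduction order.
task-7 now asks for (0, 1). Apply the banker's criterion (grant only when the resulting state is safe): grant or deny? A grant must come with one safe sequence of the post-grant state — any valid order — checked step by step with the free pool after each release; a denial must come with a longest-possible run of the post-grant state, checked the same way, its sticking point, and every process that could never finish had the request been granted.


DENY — the pretend-granted state is unsafe.
Key observation: after task-2, task-4 the pool peaks at (0, 3), and each blocked process is short somewhere: task-3 on type-D units; task-1 on type-D units; task-7 on type-B units.
Pretend the grant happened; the run task-2, task-4 goes as far as possible. Step-by-step check:
  pool = (0, 0)
  task-2: need (0, 0) fits (0, 0); releases (0, 1), pool now (0, 1)
  task-4: need (0, 1) fits (0, 1); releases (0, 2), pool now (0, 3)
  task-3 still needs (0, 4) but only (0, 3) is free — short on type-D units
  task-1 still needs (0, 4) but only (0, 3) is free — short on type-D units
  task-7 still needs (1, 2) but only (0, 3) is free — short on type-B units
Post-grant, the permanently blocked set is task-3, task-1 and task-7.


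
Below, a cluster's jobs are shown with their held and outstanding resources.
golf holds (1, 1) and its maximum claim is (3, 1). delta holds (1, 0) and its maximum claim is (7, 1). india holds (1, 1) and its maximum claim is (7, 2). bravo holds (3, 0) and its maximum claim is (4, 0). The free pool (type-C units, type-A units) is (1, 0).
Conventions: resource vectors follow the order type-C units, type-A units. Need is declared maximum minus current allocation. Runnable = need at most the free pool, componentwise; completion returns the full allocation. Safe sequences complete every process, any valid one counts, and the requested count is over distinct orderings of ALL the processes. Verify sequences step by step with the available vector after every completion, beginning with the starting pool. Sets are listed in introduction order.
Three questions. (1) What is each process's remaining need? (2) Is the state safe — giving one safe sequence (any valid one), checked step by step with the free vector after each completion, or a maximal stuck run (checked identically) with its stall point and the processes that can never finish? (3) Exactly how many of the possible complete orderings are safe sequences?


(1) Need matrix, components ordered type-C units, type-A units:
  golf: (2, 0)
  delta: (6, 1)
  india: (6, 1)
  bravo: (1, 0)
(2) UNSAFE.
Key observation: after bravo, golf complete, (5, 1) is the best the pool ever gets, yet each leftover process wants more type-C units.
A maximal execution: bravo, golf — then nothing else fits. Step-by-step check:
  pool = (1, 0)
  bravo needs (1, 0) <= (1, 0) -> finishes; pool += (3, 0) = (4, 0)
  golf needs (2, 0) <= (4, 0) -> finishes; pool += (1, 1) = (5, 1)
  blocked: delta wants (6, 1), pool (5, 1) — not enough type-C units
  blocked: india wants (6, 1), pool (5, 1) — not enough type-C units
Never able to finish: delta and india.
(3) Precisely 0 of the possible complete orderings are safe sequences.


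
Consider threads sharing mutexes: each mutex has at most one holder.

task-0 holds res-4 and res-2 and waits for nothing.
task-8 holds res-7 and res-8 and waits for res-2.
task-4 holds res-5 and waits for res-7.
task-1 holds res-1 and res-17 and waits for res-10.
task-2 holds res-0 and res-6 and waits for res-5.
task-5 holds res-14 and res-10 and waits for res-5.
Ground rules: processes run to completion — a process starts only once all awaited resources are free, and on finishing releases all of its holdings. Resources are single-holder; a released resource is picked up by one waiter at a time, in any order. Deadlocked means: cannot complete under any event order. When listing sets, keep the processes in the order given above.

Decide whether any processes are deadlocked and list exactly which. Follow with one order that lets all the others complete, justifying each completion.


Nothing here is deadlocked.
Key observation: the wait graph is acyclic; completion cascades from the unblocked processes through everyone else.
One completion order for the rest: task-0, task-8, task-4, task-2, task-5, task-1.
Walking it through:
  task-0: no waits; runs immediately, freeing res-4 and res-2
  run task-8 (all its waits — res-2 — are resolved); releases res-7 and res-8
  run task-4 (all its waits — res-7 — are resolved); releases res-5
  run task-2 (all its waits — res-5 — are resolved); releases res-0 and res-6
  run task-5 (all its waits — res-5 — are resolved); releases res-14 and res-10
  run task-1 (all its waits — res-10 — are resolved); releases res-1 and res-17


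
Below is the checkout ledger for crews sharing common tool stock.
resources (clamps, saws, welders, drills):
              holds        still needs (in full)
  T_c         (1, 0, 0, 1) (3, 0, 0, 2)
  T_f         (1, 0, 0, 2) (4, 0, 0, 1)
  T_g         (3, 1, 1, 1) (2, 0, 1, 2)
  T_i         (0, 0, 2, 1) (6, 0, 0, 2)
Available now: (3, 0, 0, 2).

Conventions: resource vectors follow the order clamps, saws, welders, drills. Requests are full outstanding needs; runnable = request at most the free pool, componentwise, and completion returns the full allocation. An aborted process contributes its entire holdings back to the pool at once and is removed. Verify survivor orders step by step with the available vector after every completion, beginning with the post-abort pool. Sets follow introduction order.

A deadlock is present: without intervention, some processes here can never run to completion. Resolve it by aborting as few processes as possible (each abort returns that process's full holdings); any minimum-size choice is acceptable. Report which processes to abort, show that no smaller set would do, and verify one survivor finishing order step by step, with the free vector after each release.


The answer: abort T_i.
Key observation: T_g was stuck for good until T_i gave back (0, 0, 2, 1); in the order shown it finishes at step 2.
Why nothing smaller works: aborting no one leaves the state deadlocked as given.
Survivors finish in the order: T_c, T_g, T_f. Verifying each step (pool after the aborts first):
  pool = (3, 0, 2, 3)
  T_c: need (3, 0, 0, 2) fits (3, 0, 2, 3); releases (1, 0, 0, 1), pool now (4, 0, 2, 4)
  T_g: need (2, 0, 1, 2) fits (4, 0, 2, 4); releases (3, 1, 1, 1), pool now (7, 1, 3, 5)
  T_f: need (4, 0, 0, 1) fits (7, 1, 3, 5); releases (1, 0, 0, 2), pool now (8, 1, 3, 7)


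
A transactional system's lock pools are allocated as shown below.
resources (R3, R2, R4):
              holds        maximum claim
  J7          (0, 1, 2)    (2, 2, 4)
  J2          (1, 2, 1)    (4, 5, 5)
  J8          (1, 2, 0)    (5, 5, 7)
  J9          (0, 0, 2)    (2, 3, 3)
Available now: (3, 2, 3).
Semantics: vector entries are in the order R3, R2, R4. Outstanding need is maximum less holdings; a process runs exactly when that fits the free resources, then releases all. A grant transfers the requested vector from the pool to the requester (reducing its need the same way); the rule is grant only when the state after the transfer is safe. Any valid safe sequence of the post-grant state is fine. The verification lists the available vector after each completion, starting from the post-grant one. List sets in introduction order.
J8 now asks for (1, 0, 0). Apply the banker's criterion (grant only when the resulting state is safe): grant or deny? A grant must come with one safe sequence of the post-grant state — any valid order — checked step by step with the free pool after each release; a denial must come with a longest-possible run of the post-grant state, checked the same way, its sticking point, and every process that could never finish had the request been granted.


DENY. Granting would leave the state unsafe.
Key observation: no order helps: past J7, J9, the free pool tops out at (2, 3, 7), below what each blocked process needs in R3.
Pretend the grant happened; the run J7, J9 goes as far as possible. Verifying each step:
  pool = (2, 2, 3)
  J7 needs (2, 1, 2) <= (2, 2, 3) -> finishes; pool += (0, 1, 2) = (2, 3, 5)
  J9 needs (2, 3, 1) <= (2, 3, 5) -> finishes; pool += (0, 0, 2) = (2, 3, 7)
  J2 still needs (3, 3, 4) but only (2, 3, 7) is free — short on R3
  J8 still needs (3, 3, 7) but only (2, 3, 7) is free — short on R3
Post-grant, the permanently blocked set is J2 and J8.


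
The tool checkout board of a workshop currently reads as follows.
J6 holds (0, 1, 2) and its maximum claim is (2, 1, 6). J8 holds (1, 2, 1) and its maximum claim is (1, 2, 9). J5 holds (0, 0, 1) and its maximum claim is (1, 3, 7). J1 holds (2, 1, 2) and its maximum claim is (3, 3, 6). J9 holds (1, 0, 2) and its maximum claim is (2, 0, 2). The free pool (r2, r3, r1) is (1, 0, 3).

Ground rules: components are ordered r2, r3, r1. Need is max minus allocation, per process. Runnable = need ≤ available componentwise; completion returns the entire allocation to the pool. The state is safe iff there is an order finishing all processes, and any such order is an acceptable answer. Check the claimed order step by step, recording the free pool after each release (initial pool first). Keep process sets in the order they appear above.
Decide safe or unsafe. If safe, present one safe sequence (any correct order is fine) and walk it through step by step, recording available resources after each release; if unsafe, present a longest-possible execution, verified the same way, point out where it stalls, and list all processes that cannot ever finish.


UNSAFE.
Key observation: after J9, J6 the pool peaks at (2, 1, 7), and each blocked process is short somewhere: J8 on r1; J5 on r3; J1 on r3.
The run J9, J6 cannot be extended any further. Walking it through:
  pool = (1, 0, 3)
  J9 needs (1, 0, 0) <= (1, 0, 3) -> finishes; pool += (1, 0, 2) = (2, 0, 5)
  J6 needs (2, 0, 4) <= (2, 0, 5) -> finishes; pool += (0, 1, 2) = (2, 1, 7)
  J8 cannot run: need (0, 0, 8) vs free (2, 1, 7) (insufficient r1)
  J5 cannot run: need (1, 3, 6) vs free (2, 1, 7) (insufficient r3)
  J1 cannot run: need (1, 2, 4) vs free (2, 1, 7) (insufficient r3)
Never able to finish: J8, J5 and J1.


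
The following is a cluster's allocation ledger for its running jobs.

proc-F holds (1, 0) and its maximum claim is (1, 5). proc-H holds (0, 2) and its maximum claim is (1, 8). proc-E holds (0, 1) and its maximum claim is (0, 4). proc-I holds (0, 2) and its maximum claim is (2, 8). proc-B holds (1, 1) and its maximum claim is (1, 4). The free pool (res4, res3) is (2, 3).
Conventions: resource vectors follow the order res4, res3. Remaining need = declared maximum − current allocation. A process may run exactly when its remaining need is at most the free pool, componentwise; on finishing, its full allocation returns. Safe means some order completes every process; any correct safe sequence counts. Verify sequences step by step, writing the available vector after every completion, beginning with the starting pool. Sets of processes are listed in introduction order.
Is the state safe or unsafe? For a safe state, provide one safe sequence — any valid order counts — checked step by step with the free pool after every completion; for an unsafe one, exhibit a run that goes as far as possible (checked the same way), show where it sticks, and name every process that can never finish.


UNSAFE — no complete ordering exists.
Key observation: proc-B, proc-E, proc-F can finish, but then (4, 5) is all there is, and the blocked group's res3 demands exceed it.
A maximal execution: proc-B, proc-E, proc-F — then nothing else fits. Check, step by step:
  pool = (2, 3)
  run proc-B (needs (0, 3), free (2, 3)); after release of (1, 1) the pool is (3, 4)
  run proc-E (needs (0, 3), free (3, 4)); after release of (0, 1) the pool is (3, 5)
  run proc-F (needs (0, 5), free (3, 5)); after release of (1, 0) the pool is (4, 5)
  proc-H still needs (1, 6) but only (4, 5) is free — short on res3
  proc-I still needs (2, 6) but only (4, 5) is free — short on res3
Never able to finish: proc-H and proc-I.


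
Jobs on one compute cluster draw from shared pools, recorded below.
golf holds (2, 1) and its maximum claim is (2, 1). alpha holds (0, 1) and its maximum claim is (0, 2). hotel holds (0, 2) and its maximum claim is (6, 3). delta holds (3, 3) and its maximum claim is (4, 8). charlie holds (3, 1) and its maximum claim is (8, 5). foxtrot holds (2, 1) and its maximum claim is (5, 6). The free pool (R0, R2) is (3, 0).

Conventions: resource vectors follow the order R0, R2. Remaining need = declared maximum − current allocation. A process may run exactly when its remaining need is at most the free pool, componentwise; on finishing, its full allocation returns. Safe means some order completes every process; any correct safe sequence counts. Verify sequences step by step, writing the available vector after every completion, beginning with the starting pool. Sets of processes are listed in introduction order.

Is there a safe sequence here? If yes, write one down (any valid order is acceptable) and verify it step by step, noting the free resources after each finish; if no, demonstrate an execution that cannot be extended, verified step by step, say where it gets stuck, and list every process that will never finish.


UNSAFE — no complete ordering exists.
Key observation: after golf, alpha the pool peaks at (5, 2), and each blocked process is short somewhere: hotel on R0; delta on R2; charlie on R2; foxtrot on R2.
The run golf, alpha cannot be extended any further. Walking it through:
  pool = (3, 0)
  run golf (needs (0, 0), free (3, 0)); after release of (2, 1) the pool is (5, 1)
  run alpha (needs (0, 1), free (5, 1)); after release of (0, 1) the pool is (5, 2)
  blocked: hotel wants (6, 1), pool (5, 2) — not enough R0
  blocked: delta wants (1, 5), pool (5, 2) — not enough R2
  blocked: charlie wants (5, 4), pool (5, 2) — not enough R2
  blocked: foxtrot wants (3, 5), pool (5, 2) — not enough R2
Processes that can never finish: hotel, delta, charlie and foxtrot.
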